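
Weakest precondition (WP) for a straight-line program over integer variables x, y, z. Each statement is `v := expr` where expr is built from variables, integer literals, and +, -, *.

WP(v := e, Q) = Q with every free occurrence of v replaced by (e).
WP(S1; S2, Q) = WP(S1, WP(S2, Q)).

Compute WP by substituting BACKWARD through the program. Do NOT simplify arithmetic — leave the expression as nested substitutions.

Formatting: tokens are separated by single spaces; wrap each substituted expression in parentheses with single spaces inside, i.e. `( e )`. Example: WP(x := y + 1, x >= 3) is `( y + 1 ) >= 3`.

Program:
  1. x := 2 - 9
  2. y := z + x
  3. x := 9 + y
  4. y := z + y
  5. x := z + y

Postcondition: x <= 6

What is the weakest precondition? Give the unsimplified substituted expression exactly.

Answer: ( z + ( z + ( z + ( 2 - 9 ) ) ) ) <= 6

Derivation:
post: x <= 6
stmt 5: x := z + y  -- replace 1 occurrence(s) of x with (z + y)
  => ( z + y ) <= 6
stmt 4: y := z + y  -- replace 1 occurrence(s) of y with (z + y)
  => ( z + ( z + y ) ) <= 6
stmt 3: x := 9 + y  -- replace 0 occurrence(s) of x with (9 + y)
  => ( z + ( z + y ) ) <= 6
stmt 2: y := z + x  -- replace 1 occurrence(s) of y with (z + x)
  => ( z + ( z + ( z + x ) ) ) <= 6
stmt 1: x := 2 - 9  -- replace 1 occurrence(s) of x with (2 - 9)
  => ( z + ( z + ( z + ( 2 - 9 ) ) ) ) <= 6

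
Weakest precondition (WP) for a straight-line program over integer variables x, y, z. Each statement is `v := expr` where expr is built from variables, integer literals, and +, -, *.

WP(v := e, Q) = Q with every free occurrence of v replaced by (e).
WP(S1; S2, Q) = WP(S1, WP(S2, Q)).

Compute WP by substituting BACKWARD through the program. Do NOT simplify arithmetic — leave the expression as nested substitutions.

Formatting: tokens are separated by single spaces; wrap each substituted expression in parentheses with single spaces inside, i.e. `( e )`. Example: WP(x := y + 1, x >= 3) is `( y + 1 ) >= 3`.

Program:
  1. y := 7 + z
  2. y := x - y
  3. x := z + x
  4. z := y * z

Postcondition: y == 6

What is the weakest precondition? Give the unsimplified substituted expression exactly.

post: y == 6
stmt 4: z := y * z  -- replace 0 occurrence(s) of z with (y * z)
  => y == 6
stmt 3: x := z + x  -- replace 0 occurrence(s) of x with (z + x)
  => y == 6
stmt 2: y := x - y  -- replace 1 occurrence(s) of y with (x - y)
  => ( x - y ) == 6
stmt 1: y := 7 + z  -- replace 1 occurrence(s) of y with (7 + z)
  => ( x - ( 7 + z ) ) == 6

Answer: ( x - ( 7 + z ) ) == 6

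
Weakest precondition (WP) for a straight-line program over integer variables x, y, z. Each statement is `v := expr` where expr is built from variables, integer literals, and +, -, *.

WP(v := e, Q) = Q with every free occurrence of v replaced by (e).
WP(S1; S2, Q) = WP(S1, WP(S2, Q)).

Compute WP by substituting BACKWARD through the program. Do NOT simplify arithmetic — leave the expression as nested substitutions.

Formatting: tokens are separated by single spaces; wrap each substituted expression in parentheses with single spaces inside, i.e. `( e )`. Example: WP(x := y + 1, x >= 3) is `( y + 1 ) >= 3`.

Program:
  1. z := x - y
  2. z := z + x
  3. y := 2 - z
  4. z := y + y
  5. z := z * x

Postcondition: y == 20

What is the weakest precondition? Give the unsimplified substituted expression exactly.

Answer: ( 2 - ( ( x - y ) + x ) ) == 20

Derivation:
post: y == 20
stmt 5: z := z * x  -- replace 0 occurrence(s) of z with (z * x)
  => y == 20
stmt 4: z := y + y  -- replace 0 occurrence(s) of z with (y + y)
  => y == 20
stmt 3: y := 2 - z  -- replace 1 occurrence(s) of y with (2 - z)
  => ( 2 - z ) == 20
stmt 2: z := z + x  -- replace 1 occurrence(s) of z with (z + x)
  => ( 2 - ( z + x ) ) == 20
stmt 1: z := x - y  -- replace 1 occurrence(s) of z with (x - y)
  => ( 2 - ( ( x - y ) + x ) ) == 20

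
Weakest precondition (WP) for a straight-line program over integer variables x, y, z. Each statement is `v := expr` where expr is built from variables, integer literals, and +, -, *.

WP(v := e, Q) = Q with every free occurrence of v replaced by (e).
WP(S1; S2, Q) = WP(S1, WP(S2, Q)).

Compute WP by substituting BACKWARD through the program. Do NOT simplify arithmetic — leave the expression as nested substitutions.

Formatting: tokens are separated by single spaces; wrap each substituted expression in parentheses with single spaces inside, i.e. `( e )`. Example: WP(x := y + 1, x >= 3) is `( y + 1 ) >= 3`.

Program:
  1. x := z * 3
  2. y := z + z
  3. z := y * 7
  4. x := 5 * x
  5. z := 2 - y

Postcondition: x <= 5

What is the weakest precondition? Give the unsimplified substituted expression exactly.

Answer: ( 5 * ( z * 3 ) ) <= 5

Derivation:
post: x <= 5
stmt 5: z := 2 - y  -- replace 0 occurrence(s) of z with (2 - y)
  => x <= 5
stmt 4: x := 5 * x  -- replace 1 occurrence(s) of x with (5 * x)
  => ( 5 * x ) <= 5
stmt 3: z := y * 7  -- replace 0 occurrence(s) of z with (y * 7)
  => ( 5 * x ) <= 5
stmt 2: y := z + z  -- replace 0 occurrence(s) of y with (z + z)
  => ( 5 * x ) <= 5
stmt 1: x := z * 3  -- replace 1 occurrence(s) of x with (z * 3)
  => ( 5 * ( z * 3 ) ) <= 5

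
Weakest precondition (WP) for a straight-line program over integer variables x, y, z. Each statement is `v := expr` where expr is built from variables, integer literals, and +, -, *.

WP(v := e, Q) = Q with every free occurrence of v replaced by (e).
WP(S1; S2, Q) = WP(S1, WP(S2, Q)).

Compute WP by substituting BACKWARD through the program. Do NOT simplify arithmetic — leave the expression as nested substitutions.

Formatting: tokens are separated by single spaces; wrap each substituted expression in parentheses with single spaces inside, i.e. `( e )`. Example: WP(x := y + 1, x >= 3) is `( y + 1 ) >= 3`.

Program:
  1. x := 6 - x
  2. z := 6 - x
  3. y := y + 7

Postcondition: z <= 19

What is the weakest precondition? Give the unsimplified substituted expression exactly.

post: z <= 19
stmt 3: y := y + 7  -- replace 0 occurrence(s) of y with (y + 7)
  => z <= 19
stmt 2: z := 6 - x  -- replace 1 occurrence(s) of z with (6 - x)
  => ( 6 - x ) <= 19
stmt 1: x := 6 - x  -- replace 1 occurrence(s) of x with (6 - x)
  => ( 6 - ( 6 - x ) ) <= 19

Answer: ( 6 - ( 6 - x ) ) <= 19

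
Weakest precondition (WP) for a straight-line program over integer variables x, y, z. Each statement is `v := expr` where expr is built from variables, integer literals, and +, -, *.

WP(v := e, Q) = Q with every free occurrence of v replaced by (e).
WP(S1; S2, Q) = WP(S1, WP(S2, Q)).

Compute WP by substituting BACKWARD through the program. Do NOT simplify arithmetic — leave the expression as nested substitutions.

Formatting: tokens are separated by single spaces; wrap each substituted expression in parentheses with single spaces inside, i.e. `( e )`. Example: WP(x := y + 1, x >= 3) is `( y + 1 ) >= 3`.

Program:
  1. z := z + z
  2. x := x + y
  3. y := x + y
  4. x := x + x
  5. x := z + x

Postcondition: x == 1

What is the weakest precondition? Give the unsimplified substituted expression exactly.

post: x == 1
stmt 5: x := z + x  -- replace 1 occurrence(s) of x with (z + x)
  => ( z + x ) == 1
stmt 4: x := x + x  -- replace 1 occurrence(s) of x with (x + x)
  => ( z + ( x + x ) ) == 1
stmt 3: y := x + y  -- replace 0 occurrence(s) of y with (x + y)
  => ( z + ( x + x ) ) == 1
stmt 2: x := x + y  -- replace 2 occurrence(s) of x with (x + y)
  => ( z + ( ( x + y ) + ( x + y ) ) ) == 1
stmt 1: z := z + z  -- replace 1 occurrence(s) of z with (z + z)
  => ( ( z + z ) + ( ( x + y ) + ( x + y ) ) ) == 1

Answer: ( ( z + z ) + ( ( x + y ) + ( x + y ) ) ) == 1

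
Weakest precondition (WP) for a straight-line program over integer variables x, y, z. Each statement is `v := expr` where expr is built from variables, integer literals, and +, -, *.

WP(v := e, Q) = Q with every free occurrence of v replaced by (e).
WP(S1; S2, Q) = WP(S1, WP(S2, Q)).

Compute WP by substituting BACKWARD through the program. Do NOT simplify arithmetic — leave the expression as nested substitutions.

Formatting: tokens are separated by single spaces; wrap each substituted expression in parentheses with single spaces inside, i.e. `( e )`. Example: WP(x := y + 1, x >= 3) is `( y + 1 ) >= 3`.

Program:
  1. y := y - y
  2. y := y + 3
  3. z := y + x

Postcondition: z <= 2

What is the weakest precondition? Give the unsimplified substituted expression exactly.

post: z <= 2
stmt 3: z := y + x  -- replace 1 occurrence(s) of z with (y + x)
  => ( y + x ) <= 2
stmt 2: y := y + 3  -- replace 1 occurrence(s) of y with (y + 3)
  => ( ( y + 3 ) + x ) <= 2
stmt 1: y := y - y  -- replace 1 occurrence(s) of y with (y - y)
  => ( ( ( y - y ) + 3 ) + x ) <= 2

Answer: ( ( ( y - y ) + 3 ) + x ) <= 2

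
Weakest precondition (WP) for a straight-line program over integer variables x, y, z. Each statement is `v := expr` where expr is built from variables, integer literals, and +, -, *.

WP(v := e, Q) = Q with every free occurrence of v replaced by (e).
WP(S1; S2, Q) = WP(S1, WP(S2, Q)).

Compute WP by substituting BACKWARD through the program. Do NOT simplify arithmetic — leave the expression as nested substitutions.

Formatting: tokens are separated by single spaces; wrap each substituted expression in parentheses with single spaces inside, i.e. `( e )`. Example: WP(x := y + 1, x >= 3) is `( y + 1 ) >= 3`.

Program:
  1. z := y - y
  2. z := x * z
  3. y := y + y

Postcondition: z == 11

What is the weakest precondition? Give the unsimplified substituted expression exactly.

Answer: ( x * ( y - y ) ) == 11

Derivation:
post: z == 11
stmt 3: y := y + y  -- replace 0 occurrence(s) of y with (y + y)
  => z == 11
stmt 2: z := x * z  -- replace 1 occurrence(s) of z with (x * z)
  => ( x * z ) == 11
stmt 1: z := y - y  -- replace 1 occurrence(s) of z with (y - y)
  => ( x * ( y - y ) ) == 11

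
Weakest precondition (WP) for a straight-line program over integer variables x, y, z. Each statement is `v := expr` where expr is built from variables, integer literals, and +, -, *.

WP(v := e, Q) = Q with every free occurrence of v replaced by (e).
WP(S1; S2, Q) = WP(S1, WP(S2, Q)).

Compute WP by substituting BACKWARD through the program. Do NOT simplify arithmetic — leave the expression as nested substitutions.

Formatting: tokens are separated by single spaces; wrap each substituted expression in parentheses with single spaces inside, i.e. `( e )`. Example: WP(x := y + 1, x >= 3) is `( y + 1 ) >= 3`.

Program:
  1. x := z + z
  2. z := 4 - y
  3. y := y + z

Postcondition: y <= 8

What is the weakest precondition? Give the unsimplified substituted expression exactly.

Answer: ( y + ( 4 - y ) ) <= 8

Derivation:
post: y <= 8
stmt 3: y := y + z  -- replace 1 occurrence(s) of y with (y + z)
  => ( y + z ) <= 8
stmt 2: z := 4 - y  -- replace 1 occurrence(s) of z with (4 - y)
  => ( y + ( 4 - y ) ) <= 8
stmt 1: x := z + z  -- replace 0 occurrence(s) of x with (z + z)
  => ( y + ( 4 - y ) ) <= 8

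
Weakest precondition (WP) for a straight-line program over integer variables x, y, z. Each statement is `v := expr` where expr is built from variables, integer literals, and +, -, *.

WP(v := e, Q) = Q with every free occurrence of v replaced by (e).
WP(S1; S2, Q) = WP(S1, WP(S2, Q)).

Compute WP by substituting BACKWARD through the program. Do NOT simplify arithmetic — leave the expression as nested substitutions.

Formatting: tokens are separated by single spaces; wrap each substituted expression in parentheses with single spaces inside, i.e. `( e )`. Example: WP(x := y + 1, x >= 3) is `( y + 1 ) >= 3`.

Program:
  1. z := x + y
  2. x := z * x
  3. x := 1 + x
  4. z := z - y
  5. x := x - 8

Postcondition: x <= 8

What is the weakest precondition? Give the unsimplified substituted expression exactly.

Answer: ( ( 1 + ( ( x + y ) * x ) ) - 8 ) <= 8

Derivation:
post: x <= 8
stmt 5: x := x - 8  -- replace 1 occurrence(s) of x with (x - 8)
  => ( x - 8 ) <= 8
stmt 4: z := z - y  -- replace 0 occurrence(s) of z with (z - y)
  => ( x - 8 ) <= 8
stmt 3: x := 1 + x  -- replace 1 occurrence(s) of x with (1 + x)
  => ( ( 1 + x ) - 8 ) <= 8
stmt 2: x := z * x  -- replace 1 occurrence(s) of x with (z * x)
  => ( ( 1 + ( z * x ) ) - 8 ) <= 8
stmt 1: z := x + y  -- replace 1 occurrence(s) of z with (x + y)
  => ( ( 1 + ( ( x + y ) * x ) ) - 8 ) <= 8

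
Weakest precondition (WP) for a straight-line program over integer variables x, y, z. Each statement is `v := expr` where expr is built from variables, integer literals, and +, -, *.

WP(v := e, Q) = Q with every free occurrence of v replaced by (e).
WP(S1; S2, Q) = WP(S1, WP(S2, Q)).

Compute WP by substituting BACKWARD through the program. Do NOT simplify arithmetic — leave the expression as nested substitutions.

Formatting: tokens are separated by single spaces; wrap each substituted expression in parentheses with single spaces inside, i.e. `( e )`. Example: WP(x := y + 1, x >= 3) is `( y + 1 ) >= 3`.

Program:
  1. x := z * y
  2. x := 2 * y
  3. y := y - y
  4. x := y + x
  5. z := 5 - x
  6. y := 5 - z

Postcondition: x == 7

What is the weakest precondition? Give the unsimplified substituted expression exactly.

post: x == 7
stmt 6: y := 5 - z  -- replace 0 occurrence(s) of y with (5 - z)
  => x == 7
stmt 5: z := 5 - x  -- replace 0 occurrence(s) of z with (5 - x)
  => x == 7
stmt 4: x := y + x  -- replace 1 occurrence(s) of x with (y + x)
  => ( y + x ) == 7
stmt 3: y := y - y  -- replace 1 occurrence(s) of y with (y - y)
  => ( ( y - y ) + x ) == 7
stmt 2: x := 2 * y  -- replace 1 occurrence(s) of x with (2 * y)
  => ( ( y - y ) + ( 2 * y ) ) == 7
stmt 1: x := z * y  -- replace 0 occurrence(s) of x with (z * y)
  => ( ( y - y ) + ( 2 * y ) ) == 7

Answer: ( ( y - y ) + ( 2 * y ) ) == 7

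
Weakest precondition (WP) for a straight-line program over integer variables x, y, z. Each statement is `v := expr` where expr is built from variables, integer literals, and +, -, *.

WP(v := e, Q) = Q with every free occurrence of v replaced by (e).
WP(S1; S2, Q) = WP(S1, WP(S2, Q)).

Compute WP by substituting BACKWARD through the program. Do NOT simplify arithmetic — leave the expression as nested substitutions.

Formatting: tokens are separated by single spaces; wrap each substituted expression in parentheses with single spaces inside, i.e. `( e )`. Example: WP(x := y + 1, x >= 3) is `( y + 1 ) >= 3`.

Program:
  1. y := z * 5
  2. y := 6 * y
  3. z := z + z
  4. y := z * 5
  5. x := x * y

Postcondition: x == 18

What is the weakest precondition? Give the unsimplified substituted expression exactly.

post: x == 18
stmt 5: x := x * y  -- replace 1 occurrence(s) of x with (x * y)
  => ( x * y ) == 18
stmt 4: y := z * 5  -- replace 1 occurrence(s) of y with (z * 5)
  => ( x * ( z * 5 ) ) == 18
stmt 3: z := z + z  -- replace 1 occurrence(s) of z with (z + z)
  => ( x * ( ( z + z ) * 5 ) ) == 18
stmt 2: y := 6 * y  -- replace 0 occurrence(s) of y with (6 * y)
  => ( x * ( ( z + z ) * 5 ) ) == 18
stmt 1: y := z * 5  -- replace 0 occurrence(s) of y with (z * 5)
  => ( x * ( ( z + z ) * 5 ) ) == 18

Answer: ( x * ( ( z + z ) * 5 ) ) == 18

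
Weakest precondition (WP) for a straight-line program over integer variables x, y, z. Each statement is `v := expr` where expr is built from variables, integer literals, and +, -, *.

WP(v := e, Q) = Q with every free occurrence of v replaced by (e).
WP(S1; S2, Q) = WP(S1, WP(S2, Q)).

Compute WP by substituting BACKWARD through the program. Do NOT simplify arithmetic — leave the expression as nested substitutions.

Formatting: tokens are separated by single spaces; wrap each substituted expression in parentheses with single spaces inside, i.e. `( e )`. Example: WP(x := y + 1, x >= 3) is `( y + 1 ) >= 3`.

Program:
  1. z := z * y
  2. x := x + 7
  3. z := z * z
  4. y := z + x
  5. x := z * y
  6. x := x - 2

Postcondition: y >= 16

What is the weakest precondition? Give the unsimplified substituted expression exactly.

post: y >= 16
stmt 6: x := x - 2  -- replace 0 occurrence(s) of x with (x - 2)
  => y >= 16
stmt 5: x := z * y  -- replace 0 occurrence(s) of x with (z * y)
  => y >= 16
stmt 4: y := z + x  -- replace 1 occurrence(s) of y with (z + x)
  => ( z + x ) >= 16
stmt 3: z := z * z  -- replace 1 occurrence(s) of z with (z * z)
  => ( ( z * z ) + x ) >= 16
stmt 2: x := x + 7  -- replace 1 occurrence(s) of x with (x + 7)
  => ( ( z * z ) + ( x + 7 ) ) >= 16
stmt 1: z := z * y  -- replace 2 occurrence(s) of z with (z * y)
  => ( ( ( z * y ) * ( z * y ) ) + ( x + 7 ) ) >= 16

Answer: ( ( ( z * y ) * ( z * y ) ) + ( x + 7 ) ) >= 16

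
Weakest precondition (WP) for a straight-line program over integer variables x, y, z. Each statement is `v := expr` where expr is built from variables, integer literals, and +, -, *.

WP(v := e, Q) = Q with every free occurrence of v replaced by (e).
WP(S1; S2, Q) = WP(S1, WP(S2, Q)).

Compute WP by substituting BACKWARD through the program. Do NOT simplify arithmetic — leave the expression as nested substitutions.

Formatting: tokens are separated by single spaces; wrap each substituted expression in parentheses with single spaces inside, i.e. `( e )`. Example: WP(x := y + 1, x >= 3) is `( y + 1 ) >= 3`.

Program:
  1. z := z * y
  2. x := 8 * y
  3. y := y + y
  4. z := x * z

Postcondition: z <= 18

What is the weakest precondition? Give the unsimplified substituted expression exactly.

Answer: ( ( 8 * y ) * ( z * y ) ) <= 18

Derivation:
post: z <= 18
stmt 4: z := x * z  -- replace 1 occurrence(s) of z with (x * z)
  => ( x * z ) <= 18
stmt 3: y := y + y  -- replace 0 occurrence(s) of y with (y + y)
  => ( x * z ) <= 18
stmt 2: x := 8 * y  -- replace 1 occurrence(s) of x with (8 * y)
  => ( ( 8 * y ) * z ) <= 18
stmt 1: z := z * y  -- replace 1 occurrence(s) of z with (z * y)
  => ( ( 8 * y ) * ( z * y ) ) <= 18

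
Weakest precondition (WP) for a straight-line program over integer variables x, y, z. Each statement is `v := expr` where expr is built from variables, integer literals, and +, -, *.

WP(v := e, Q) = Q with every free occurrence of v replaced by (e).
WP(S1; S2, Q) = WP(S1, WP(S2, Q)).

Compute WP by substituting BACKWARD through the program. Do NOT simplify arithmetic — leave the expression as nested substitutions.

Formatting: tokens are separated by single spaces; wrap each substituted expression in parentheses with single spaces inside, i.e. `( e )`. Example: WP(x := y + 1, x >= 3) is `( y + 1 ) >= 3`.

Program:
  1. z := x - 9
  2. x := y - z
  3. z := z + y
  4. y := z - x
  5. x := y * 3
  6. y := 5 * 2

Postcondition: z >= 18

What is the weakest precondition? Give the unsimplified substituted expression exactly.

post: z >= 18
stmt 6: y := 5 * 2  -- replace 0 occurrence(s) of y with (5 * 2)
  => z >= 18
stmt 5: x := y * 3  -- replace 0 occurrence(s) of x with (y * 3)
  => z >= 18
stmt 4: y := z - x  -- replace 0 occurrence(s) of y with (z - x)
  => z >= 18
stmt 3: z := z + y  -- replace 1 occurrence(s) of z with (z + y)
  => ( z + y ) >= 18
stmt 2: x := y - z  -- replace 0 occurrence(s) of x with (y - z)
  => ( z + y ) >= 18
stmt 1: z := x - 9  -- replace 1 occurrence(s) of z with (x - 9)
  => ( ( x - 9 ) + y ) >= 18

Answer: ( ( x - 9 ) + y ) >= 18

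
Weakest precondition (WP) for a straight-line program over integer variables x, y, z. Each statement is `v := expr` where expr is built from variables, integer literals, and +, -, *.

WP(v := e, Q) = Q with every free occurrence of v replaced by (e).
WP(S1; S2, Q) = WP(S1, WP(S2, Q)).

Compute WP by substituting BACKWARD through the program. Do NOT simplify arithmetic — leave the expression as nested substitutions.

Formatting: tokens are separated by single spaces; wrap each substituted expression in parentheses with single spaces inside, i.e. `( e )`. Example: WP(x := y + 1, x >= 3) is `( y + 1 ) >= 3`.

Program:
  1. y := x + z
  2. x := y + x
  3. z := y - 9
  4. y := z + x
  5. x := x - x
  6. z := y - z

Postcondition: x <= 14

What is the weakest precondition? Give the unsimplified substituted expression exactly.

post: x <= 14
stmt 6: z := y - z  -- replace 0 occurrence(s) of z with (y - z)
  => x <= 14
stmt 5: x := x - x  -- replace 1 occurrence(s) of x with (x - x)
  => ( x - x ) <= 14
stmt 4: y := z + x  -- replace 0 occurrence(s) of y with (z + x)
  => ( x - x ) <= 14
stmt 3: z := y - 9  -- replace 0 occurrence(s) of z with (y - 9)
  => ( x - x ) <= 14
stmt 2: x := y + x  -- replace 2 occurrence(s) of x with (y + x)
  => ( ( y + x ) - ( y + x ) ) <= 14
stmt 1: y := x + z  -- replace 2 occurrence(s) of y with (x + z)
  => ( ( ( x + z ) + x ) - ( ( x + z ) + x ) ) <= 14

Answer: ( ( ( x + z ) + x ) - ( ( x + z ) + x ) ) <= 14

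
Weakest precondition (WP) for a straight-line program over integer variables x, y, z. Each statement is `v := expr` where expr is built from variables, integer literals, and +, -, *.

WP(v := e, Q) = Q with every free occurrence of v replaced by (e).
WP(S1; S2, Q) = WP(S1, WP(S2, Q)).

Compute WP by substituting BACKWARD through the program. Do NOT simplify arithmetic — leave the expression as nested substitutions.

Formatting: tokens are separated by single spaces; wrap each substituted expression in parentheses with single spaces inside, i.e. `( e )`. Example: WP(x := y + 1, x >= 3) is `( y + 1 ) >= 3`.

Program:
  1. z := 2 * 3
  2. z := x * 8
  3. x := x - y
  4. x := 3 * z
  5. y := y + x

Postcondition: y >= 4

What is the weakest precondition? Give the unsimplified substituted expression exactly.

Answer: ( y + ( 3 * ( x * 8 ) ) ) >= 4

Derivation:
post: y >= 4
stmt 5: y := y + x  -- replace 1 occurrence(s) of y with (y + x)
  => ( y + x ) >= 4
stmt 4: x := 3 * z  -- replace 1 occurrence(s) of x with (3 * z)
  => ( y + ( 3 * z ) ) >= 4
stmt 3: x := x - y  -- replace 0 occurrence(s) of x with (x - y)
  => ( y + ( 3 * z ) ) >= 4
stmt 2: z := x * 8  -- replace 1 occurrence(s) of z with (x * 8)
  => ( y + ( 3 * ( x * 8 ) ) ) >= 4
stmt 1: z := 2 * 3  -- replace 0 occurrence(s) of z with (2 * 3)
  => ( y + ( 3 * ( x * 8 ) ) ) >= 4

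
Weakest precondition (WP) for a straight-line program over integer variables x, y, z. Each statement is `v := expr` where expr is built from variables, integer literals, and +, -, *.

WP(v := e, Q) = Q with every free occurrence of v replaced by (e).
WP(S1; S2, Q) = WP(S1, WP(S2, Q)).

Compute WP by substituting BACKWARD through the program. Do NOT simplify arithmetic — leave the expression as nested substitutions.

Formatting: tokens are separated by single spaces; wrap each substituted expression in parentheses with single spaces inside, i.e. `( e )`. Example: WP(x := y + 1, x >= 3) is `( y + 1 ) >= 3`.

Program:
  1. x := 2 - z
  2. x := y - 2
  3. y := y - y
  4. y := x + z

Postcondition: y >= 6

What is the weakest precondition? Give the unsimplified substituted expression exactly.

Answer: ( ( y - 2 ) + z ) >= 6

Derivation:
post: y >= 6
stmt 4: y := x + z  -- replace 1 occurrence(s) of y with (x + z)
  => ( x + z ) >= 6
stmt 3: y := y - y  -- replace 0 occurrence(s) of y with (y - y)
  => ( x + z ) >= 6
stmt 2: x := y - 2  -- replace 1 occurrence(s) of x with (y - 2)
  => ( ( y - 2 ) + z ) >= 6
stmt 1: x := 2 - z  -- replace 0 occurrence(s) of x with (2 - z)
  => ( ( y - 2 ) + z ) >= 6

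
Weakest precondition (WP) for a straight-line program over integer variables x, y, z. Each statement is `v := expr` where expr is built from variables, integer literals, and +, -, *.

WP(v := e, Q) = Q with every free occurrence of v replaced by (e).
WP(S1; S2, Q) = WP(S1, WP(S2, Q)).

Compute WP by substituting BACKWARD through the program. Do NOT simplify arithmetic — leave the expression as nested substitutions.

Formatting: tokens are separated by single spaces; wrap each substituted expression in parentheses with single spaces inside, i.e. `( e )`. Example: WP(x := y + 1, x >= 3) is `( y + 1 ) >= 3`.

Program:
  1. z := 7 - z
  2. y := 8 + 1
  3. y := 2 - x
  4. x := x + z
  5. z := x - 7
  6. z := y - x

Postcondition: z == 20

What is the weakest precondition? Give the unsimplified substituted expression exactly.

Answer: ( ( 2 - x ) - ( x + ( 7 - z ) ) ) == 20

Derivation:
post: z == 20
stmt 6: z := y - x  -- replace 1 occurrence(s) of z with (y - x)
  => ( y - x ) == 20
stmt 5: z := x - 7  -- replace 0 occurrence(s) of z with (x - 7)
  => ( y - x ) == 20
stmt 4: x := x + z  -- replace 1 occurrence(s) of x with (x + z)
  => ( y - ( x + z ) ) == 20
stmt 3: y := 2 - x  -- replace 1 occurrence(s) of y with (2 - x)
  => ( ( 2 - x ) - ( x + z ) ) == 20
stmt 2: y := 8 + 1  -- replace 0 occurrence(s) of y with (8 + 1)
  => ( ( 2 - x ) - ( x + z ) ) == 20
stmt 1: z := 7 - z  -- replace 1 occurrence(s) of z with (7 - z)
  => ( ( 2 - x ) - ( x + ( 7 - z ) ) ) == 20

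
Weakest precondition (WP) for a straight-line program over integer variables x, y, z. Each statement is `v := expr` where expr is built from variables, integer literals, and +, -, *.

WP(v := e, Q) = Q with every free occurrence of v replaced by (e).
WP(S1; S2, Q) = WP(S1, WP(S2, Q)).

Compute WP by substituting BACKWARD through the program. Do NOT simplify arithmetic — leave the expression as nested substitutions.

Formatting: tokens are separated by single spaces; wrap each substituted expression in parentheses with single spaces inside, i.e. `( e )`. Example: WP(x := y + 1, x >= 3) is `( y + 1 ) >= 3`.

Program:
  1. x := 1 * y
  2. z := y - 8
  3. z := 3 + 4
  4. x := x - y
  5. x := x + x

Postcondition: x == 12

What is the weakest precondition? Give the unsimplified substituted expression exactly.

Answer: ( ( ( 1 * y ) - y ) + ( ( 1 * y ) - y ) ) == 12

Derivation:
post: x == 12
stmt 5: x := x + x  -- replace 1 occurrence(s) of x with (x + x)
  => ( x + x ) == 12
stmt 4: x := x - y  -- replace 2 occurrence(s) of x with (x - y)
  => ( ( x - y ) + ( x - y ) ) == 12
stmt 3: z := 3 + 4  -- replace 0 occurrence(s) of z with (3 + 4)
  => ( ( x - y ) + ( x - y ) ) == 12
stmt 2: z := y - 8  -- replace 0 occurrence(s) of z with (y - 8)
  => ( ( x - y ) + ( x - y ) ) == 12
stmt 1: x := 1 * y  -- replace 2 occurrence(s) of x with (1 * y)
  => ( ( ( 1 * y ) - y ) + ( ( 1 * y ) - y ) ) == 12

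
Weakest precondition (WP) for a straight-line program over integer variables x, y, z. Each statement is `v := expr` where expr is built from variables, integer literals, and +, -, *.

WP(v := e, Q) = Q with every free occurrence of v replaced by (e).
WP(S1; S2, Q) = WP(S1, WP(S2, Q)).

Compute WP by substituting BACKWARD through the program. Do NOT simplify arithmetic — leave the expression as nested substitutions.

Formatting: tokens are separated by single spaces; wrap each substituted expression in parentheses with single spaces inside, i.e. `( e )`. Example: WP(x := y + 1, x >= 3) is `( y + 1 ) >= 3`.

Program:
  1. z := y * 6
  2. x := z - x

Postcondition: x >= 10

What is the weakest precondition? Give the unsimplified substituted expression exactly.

Answer: ( ( y * 6 ) - x ) >= 10

Derivation:
post: x >= 10
stmt 2: x := z - x  -- replace 1 occurrence(s) of x with (z - x)
  => ( z - x ) >= 10
stmt 1: z := y * 6  -- replace 1 occurrence(s) of z with (y * 6)
  => ( ( y * 6 ) - x ) >= 10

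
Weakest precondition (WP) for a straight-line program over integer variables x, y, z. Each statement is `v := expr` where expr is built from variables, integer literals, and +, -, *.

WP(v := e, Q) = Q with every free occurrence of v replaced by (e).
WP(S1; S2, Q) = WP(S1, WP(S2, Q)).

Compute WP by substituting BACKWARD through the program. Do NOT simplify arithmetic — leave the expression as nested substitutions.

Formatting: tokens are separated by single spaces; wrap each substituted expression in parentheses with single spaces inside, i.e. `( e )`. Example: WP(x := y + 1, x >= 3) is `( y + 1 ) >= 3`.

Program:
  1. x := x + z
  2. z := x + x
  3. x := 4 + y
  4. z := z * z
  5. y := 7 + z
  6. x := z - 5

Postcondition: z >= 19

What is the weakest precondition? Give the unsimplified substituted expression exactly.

Answer: ( ( ( x + z ) + ( x + z ) ) * ( ( x + z ) + ( x + z ) ) ) >= 19

Derivation:
post: z >= 19
stmt 6: x := z - 5  -- replace 0 occurrence(s) of x with (z - 5)
  => z >= 19
stmt 5: y := 7 + z  -- replace 0 occurrence(s) of y with (7 + z)
  => z >= 19
stmt 4: z := z * z  -- replace 1 occurrence(s) of z with (z * z)
  => ( z * z ) >= 19
stmt 3: x := 4 + y  -- replace 0 occurrence(s) of x with (4 + y)
  => ( z * z ) >= 19
stmt 2: z := x + x  -- replace 2 occurrence(s) of z with (x + x)
  => ( ( x + x ) * ( x + x ) ) >= 19
stmt 1: x := x + z  -- replace 4 occurrence(s) of x with (x + z)
  => ( ( ( x + z ) + ( x + z ) ) * ( ( x + z ) + ( x + z ) ) ) >= 19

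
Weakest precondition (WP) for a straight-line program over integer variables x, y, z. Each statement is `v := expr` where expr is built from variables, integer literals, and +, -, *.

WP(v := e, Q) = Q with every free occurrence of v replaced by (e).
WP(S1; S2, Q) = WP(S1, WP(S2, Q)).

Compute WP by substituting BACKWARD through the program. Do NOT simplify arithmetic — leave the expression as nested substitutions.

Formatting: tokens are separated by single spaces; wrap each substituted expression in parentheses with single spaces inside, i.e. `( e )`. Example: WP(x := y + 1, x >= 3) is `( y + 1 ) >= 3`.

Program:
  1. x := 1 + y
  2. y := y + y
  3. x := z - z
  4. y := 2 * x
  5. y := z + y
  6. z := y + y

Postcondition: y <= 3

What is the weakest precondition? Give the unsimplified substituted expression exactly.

post: y <= 3
stmt 6: z := y + y  -- replace 0 occurrence(s) of z with (y + y)
  => y <= 3
stmt 5: y := z + y  -- replace 1 occurrence(s) of y with (z + y)
  => ( z + y ) <= 3
stmt 4: y := 2 * x  -- replace 1 occurrence(s) of y with (2 * x)
  => ( z + ( 2 * x ) ) <= 3
stmt 3: x := z - z  -- replace 1 occurrence(s) of x with (z - z)
  => ( z + ( 2 * ( z - z ) ) ) <= 3
stmt 2: y := y + y  -- replace 0 occurrence(s) of y with (y + y)
  => ( z + ( 2 * ( z - z ) ) ) <= 3
stmt 1: x := 1 + y  -- replace 0 occurrence(s) of x with (1 + y)
  => ( z + ( 2 * ( z - z ) ) ) <= 3

Answer: ( z + ( 2 * ( z - z ) ) ) <= 3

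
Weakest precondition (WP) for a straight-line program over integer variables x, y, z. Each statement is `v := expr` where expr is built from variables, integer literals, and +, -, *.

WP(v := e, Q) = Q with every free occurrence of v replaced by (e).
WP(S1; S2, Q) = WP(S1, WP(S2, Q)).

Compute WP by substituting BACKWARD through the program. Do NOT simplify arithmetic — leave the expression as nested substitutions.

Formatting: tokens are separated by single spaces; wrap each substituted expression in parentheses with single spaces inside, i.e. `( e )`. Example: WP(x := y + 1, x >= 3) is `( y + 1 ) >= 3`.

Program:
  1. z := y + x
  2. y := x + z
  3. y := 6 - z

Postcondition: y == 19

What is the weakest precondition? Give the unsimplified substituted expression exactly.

post: y == 19
stmt 3: y := 6 - z  -- replace 1 occurrence(s) of y with (6 - z)
  => ( 6 - z ) == 19
stmt 2: y := x + z  -- replace 0 occurrence(s) of y with (x + z)
  => ( 6 - z ) == 19
stmt 1: z := y + x  -- replace 1 occurrence(s) of z with (y + x)
  => ( 6 - ( y + x ) ) == 19

Answer: ( 6 - ( y + x ) ) == 19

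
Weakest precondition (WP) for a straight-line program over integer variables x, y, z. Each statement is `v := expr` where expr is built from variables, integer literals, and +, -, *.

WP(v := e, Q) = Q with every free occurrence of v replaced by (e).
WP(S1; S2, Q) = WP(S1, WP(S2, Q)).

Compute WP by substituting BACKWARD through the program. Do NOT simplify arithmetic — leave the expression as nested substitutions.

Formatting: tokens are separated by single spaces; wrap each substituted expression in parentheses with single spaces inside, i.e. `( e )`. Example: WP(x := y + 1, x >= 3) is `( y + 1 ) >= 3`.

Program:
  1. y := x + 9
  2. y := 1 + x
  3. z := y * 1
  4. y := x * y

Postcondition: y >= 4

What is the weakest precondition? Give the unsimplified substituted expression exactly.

Answer: ( x * ( 1 + x ) ) >= 4

Derivation:
post: y >= 4
stmt 4: y := x * y  -- replace 1 occurrence(s) of y with (x * y)
  => ( x * y ) >= 4
stmt 3: z := y * 1  -- replace 0 occurrence(s) of z with (y * 1)
  => ( x * y ) >= 4
stmt 2: y := 1 + x  -- replace 1 occurrence(s) of y with (1 + x)
  => ( x * ( 1 + x ) ) >= 4
stmt 1: y := x + 9  -- replace 0 occurrence(s) of y with (x + 9)
  => ( x * ( 1 + x ) ) >= 4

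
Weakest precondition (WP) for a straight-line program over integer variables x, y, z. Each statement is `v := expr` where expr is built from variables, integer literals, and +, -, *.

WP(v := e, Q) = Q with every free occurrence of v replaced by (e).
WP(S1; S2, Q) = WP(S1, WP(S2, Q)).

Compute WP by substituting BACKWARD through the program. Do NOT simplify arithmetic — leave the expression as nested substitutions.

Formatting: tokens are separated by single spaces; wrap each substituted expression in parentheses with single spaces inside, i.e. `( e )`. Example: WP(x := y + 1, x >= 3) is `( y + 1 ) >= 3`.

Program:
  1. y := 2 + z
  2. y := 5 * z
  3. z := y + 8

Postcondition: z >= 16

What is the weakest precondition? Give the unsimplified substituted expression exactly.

Answer: ( ( 5 * z ) + 8 ) >= 16

Derivation:
post: z >= 16
stmt 3: z := y + 8  -- replace 1 occurrence(s) of z with (y + 8)
  => ( y + 8 ) >= 16
stmt 2: y := 5 * z  -- replace 1 occurrence(s) of y with (5 * z)
  => ( ( 5 * z ) + 8 ) >= 16
stmt 1: y := 2 + z  -- replace 0 occurrence(s) of y with (2 + z)
  => ( ( 5 * z ) + 8 ) >= 16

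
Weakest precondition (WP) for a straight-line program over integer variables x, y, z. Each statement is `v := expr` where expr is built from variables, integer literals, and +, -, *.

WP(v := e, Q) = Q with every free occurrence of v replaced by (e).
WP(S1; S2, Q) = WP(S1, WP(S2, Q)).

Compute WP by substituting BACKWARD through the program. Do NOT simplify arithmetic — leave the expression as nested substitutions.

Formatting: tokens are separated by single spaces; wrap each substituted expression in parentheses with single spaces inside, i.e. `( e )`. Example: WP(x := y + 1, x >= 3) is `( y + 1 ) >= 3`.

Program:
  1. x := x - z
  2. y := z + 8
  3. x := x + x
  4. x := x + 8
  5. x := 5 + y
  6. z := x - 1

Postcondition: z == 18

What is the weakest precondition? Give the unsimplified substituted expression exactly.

Answer: ( ( 5 + ( z + 8 ) ) - 1 ) == 18

Derivation:
post: z == 18
stmt 6: z := x - 1  -- replace 1 occurrence(s) of z with (x - 1)
  => ( x - 1 ) == 18
stmt 5: x := 5 + y  -- replace 1 occurrence(s) of x with (5 + y)
  => ( ( 5 + y ) - 1 ) == 18
stmt 4: x := x + 8  -- replace 0 occurrence(s) of x with (x + 8)
  => ( ( 5 + y ) - 1 ) == 18
stmt 3: x := x + x  -- replace 0 occurrence(s) of x with (x + x)
  => ( ( 5 + y ) - 1 ) == 18
stmt 2: y := z + 8  -- replace 1 occurrence(s) of y with (z + 8)
  => ( ( 5 + ( z + 8 ) ) - 1 ) == 18
stmt 1: x := x - z  -- replace 0 occurrence(s) of x with (x - z)
  => ( ( 5 + ( z + 8 ) ) - 1 ) == 18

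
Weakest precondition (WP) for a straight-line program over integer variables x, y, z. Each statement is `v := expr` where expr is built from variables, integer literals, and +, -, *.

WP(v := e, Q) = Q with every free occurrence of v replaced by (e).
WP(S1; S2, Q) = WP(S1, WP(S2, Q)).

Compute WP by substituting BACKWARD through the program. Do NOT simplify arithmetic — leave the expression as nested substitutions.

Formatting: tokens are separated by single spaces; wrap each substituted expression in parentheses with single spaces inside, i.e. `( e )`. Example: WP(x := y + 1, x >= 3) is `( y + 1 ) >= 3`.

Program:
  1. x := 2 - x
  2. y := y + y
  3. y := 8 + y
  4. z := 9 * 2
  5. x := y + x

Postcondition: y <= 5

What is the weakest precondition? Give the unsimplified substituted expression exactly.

post: y <= 5
stmt 5: x := y + x  -- replace 0 occurrence(s) of x with (y + x)
  => y <= 5
stmt 4: z := 9 * 2  -- replace 0 occurrence(s) of z with (9 * 2)
  => y <= 5
stmt 3: y := 8 + y  -- replace 1 occurrence(s) of y with (8 + y)
  => ( 8 + y ) <= 5
stmt 2: y := y + y  -- replace 1 occurrence(s) of y with (y + y)
  => ( 8 + ( y + y ) ) <= 5
stmt 1: x := 2 - x  -- replace 0 occurrence(s) of x with (2 - x)
  => ( 8 + ( y + y ) ) <= 5

Answer: ( 8 + ( y + y ) ) <= 5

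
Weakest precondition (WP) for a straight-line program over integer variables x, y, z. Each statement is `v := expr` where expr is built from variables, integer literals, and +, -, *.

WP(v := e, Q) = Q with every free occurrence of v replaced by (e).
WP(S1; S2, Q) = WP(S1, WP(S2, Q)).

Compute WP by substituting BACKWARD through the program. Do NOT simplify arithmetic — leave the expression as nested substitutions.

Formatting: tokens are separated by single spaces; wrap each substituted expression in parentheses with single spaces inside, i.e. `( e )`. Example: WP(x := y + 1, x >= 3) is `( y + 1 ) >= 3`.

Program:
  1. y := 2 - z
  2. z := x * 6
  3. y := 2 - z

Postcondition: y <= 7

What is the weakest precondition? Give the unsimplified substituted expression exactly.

Answer: ( 2 - ( x * 6 ) ) <= 7

Derivation:
post: y <= 7
stmt 3: y := 2 - z  -- replace 1 occurrence(s) of y with (2 - z)
  => ( 2 - z ) <= 7
stmt 2: z := x * 6  -- replace 1 occurrence(s) of z with (x * 6)
  => ( 2 - ( x * 6 ) ) <= 7
stmt 1: y := 2 - z  -- replace 0 occurrence(s) of y with (2 - z)
  => ( 2 - ( x * 6 ) ) <= 7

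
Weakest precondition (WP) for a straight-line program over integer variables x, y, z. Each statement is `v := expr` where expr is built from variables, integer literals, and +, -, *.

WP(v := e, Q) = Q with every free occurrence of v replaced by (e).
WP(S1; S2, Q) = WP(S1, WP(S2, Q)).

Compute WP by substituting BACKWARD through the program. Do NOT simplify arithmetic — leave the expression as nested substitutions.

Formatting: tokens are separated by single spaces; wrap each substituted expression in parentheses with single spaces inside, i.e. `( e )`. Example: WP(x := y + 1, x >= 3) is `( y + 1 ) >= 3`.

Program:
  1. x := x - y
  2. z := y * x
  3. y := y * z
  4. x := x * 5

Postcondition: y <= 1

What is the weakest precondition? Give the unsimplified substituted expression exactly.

post: y <= 1
stmt 4: x := x * 5  -- replace 0 occurrence(s) of x with (x * 5)
  => y <= 1
stmt 3: y := y * z  -- replace 1 occurrence(s) of y with (y * z)
  => ( y * z ) <= 1
stmt 2: z := y * x  -- replace 1 occurrence(s) of z with (y * x)
  => ( y * ( y * x ) ) <= 1
stmt 1: x := x - y  -- replace 1 occurrence(s) of x with (x - y)
  => ( y * ( y * ( x - y ) ) ) <= 1

Answer: ( y * ( y * ( x - y ) ) ) <= 1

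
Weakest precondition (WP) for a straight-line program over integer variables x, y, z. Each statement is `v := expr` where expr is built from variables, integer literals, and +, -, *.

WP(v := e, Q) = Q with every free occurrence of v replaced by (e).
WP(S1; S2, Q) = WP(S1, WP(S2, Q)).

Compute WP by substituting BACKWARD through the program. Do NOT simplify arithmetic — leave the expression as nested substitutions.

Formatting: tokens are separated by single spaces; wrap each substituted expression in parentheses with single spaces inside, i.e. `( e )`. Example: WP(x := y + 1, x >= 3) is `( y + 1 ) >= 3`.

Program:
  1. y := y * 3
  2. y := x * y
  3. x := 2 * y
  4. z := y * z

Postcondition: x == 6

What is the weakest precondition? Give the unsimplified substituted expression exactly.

post: x == 6
stmt 4: z := y * z  -- replace 0 occurrence(s) of z with (y * z)
  => x == 6
stmt 3: x := 2 * y  -- replace 1 occurrence(s) of x with (2 * y)
  => ( 2 * y ) == 6
stmt 2: y := x * y  -- replace 1 occurrence(s) of y with (x * y)
  => ( 2 * ( x * y ) ) == 6
stmt 1: y := y * 3  -- replace 1 occurrence(s) of y with (y * 3)
  => ( 2 * ( x * ( y * 3 ) ) ) == 6

Answer: ( 2 * ( x * ( y * 3 ) ) ) == 6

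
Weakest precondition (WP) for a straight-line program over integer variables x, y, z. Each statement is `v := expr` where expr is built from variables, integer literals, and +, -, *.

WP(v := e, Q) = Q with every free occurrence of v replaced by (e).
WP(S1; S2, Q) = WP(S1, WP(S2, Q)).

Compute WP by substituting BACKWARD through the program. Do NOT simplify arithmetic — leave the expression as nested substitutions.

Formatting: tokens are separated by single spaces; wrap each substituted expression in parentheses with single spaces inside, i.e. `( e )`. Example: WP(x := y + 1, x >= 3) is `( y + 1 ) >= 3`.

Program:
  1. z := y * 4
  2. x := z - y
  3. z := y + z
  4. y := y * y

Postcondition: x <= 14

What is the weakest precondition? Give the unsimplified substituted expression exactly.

Answer: ( ( y * 4 ) - y ) <= 14

Derivation:
post: x <= 14
stmt 4: y := y * y  -- replace 0 occurrence(s) of y with (y * y)
  => x <= 14
stmt 3: z := y + z  -- replace 0 occurrence(s) of z with (y + z)
  => x <= 14
stmt 2: x := z - y  -- replace 1 occurrence(s) of x with (z - y)
  => ( z - y ) <= 14
stmt 1: z := y * 4  -- replace 1 occurrence(s) of z with (y * 4)
  => ( ( y * 4 ) - y ) <= 14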